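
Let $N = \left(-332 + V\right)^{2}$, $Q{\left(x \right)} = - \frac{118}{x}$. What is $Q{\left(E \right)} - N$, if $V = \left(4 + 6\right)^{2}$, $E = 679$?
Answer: $- \frac{36546614}{679} \approx -53824.0$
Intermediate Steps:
$V = 100$ ($V = 10^{2} = 100$)
$N = 53824$ ($N = \left(-332 + 100\right)^{2} = \left(-232\right)^{2} = 53824$)
$Q{\left(E \right)} - N = - \frac{118}{679} - 53824 = - \frac{36546614}{679}$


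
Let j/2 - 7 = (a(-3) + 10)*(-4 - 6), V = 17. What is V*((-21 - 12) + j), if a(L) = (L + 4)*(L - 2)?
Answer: -2023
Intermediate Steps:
a(L) = (-2 + L)*(4 + L) (a(L) = (4 + L)*(-2 + L) = (-2 + L)*(4 + L))
j = -86 (j = 14 + 2*(((-8 + (-3)² + 2*(-3)) + 10)*(-4 - 6)) = 14 + 2*(((-8 + 9 - 6) + 10)*(-10)) = 14 + 2*((-5 + 10)*(-10)) = 14 + 2*(5*(-10)) = 14 + 2*(-50) = 14 - 100 = -86)
V*((-21 - 12) + j) = 17*((-21 - 12) - 86) = 17*(-33 - 86) = 17*(-119) = -2023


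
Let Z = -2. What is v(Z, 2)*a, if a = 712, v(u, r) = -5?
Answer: -3560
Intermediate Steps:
v(Z, 2)*a = -5*712 = -3560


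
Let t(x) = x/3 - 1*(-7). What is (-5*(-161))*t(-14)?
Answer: 5635/3 ≈ 1878.3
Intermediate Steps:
t(x) = 7 + x/3 (t(x) = x*(⅓) + 7 = x/3 + 7 = 7 + x/3)
(-5*(-161))*t(-14) = (-5*(-161))*(7 + (⅓)*(-14)) = 805*(7 - 14/3) = 805*(7/3) = 5635/3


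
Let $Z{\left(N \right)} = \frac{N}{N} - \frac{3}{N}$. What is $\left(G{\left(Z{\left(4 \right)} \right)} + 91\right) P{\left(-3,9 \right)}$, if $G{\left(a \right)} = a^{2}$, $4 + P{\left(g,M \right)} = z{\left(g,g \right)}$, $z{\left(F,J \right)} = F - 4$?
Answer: $- \frac{16027}{16} \approx -1001.7$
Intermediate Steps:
$z{\left(F,J \right)} = -4 + F$ ($z{\left(F,J \right)} = F - 4 = -4 + F$)
$P{\left(g,M \right)} = -8 + g$ ($P{\left(g,M \right)} = -4 + \left(-4 + g\right) = -8 + g$)
$Z{\left(N \right)} = 1 - \frac{3}{N}$
$\left(G{\left(Z{\left(4 \right)} \right)} + 91\right) P{\left(-3,9 \right)} = \left(\left(\frac{-3 + 4}{4}\right)^{2} + 91\right) \left(-8 - 3\right) = \left(\left(\frac{1}{4} \cdot 1\right)^{2} + 91\right) \left(-11\right) = \left(\left(\frac{1}{4}\right)^{2} + 91\right) \left(-11\right) = \left(\frac{1}{16} + 91\right) \left(-11\right) = \frac{1457}{16} \left(-11\right) = - \frac{16027}{16}$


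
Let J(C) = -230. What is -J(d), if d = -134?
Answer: 230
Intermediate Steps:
-J(d) = -1*(-230) = 230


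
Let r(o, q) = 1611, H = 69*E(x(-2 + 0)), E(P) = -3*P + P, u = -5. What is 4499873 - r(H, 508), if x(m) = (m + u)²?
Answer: 4498262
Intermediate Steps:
x(m) = (-5 + m)² (x(m) = (m - 5)² = (-5 + m)²)
E(P) = -2*P
H = -6762 (H = 69*(-2*(-5 + (-2 + 0))²) = 69*(-2*(-5 - 2)²) = 69*(-2*(-7)²) = 69*(-2*49) = 69*(-98) = -6762)
4499873 - r(H, 508) = 4499873 - 1*1611 = 4499873 - 1611 = 4498262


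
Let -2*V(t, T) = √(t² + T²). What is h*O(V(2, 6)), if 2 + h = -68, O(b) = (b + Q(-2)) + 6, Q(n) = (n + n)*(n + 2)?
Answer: -420 + 70*√10 ≈ -198.64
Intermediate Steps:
V(t, T) = -√(T² + t²)/2 (V(t, T) = -√(t² + T²)/2 = -√(T² + t²)/2)
Q(n) = 2*n*(2 + n) (Q(n) = (2*n)*(2 + n) = 2*n*(2 + n))
O(b) = 6 + b (O(b) = (b + 2*(-2)*(2 - 2)) + 6 = (b + 2*(-2)*0) + 6 = (b + 0) + 6 = b + 6 = 6 + b)
h = -70 (h = -2 - 68 = -70)
h*O(V(2, 6)) = -70*(6 - √(6² + 2²)/2) = -70*(6 - √(36 + 4)/2) = -70*(6 - √10) = -420 + 70*√10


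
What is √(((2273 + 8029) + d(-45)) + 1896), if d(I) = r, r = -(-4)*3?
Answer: √12210 ≈ 110.50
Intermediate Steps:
r = 12 (r = -2*(-6) = 12)
d(I) = 12
√(((2273 + 8029) + d(-45)) + 1896) = √(((2273 + 8029) + 12) + 1896) = √((10302 + 12) + 1896) = √(10314 + 1896) = √12210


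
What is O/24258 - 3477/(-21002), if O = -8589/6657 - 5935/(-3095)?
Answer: 2758837899989/16661508028178 ≈ 0.16558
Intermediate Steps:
O = 123108/196223 (O = -8589*1/6657 - 5935*(-1/3095) = -409/317 + 1187/619 = 123108/196223 ≈ 0.62739)
O/24258 - 3477/(-21002) = (123108/196223)/24258 - 3477/(-21002) = (123108/196223)*(1/24258) - 3477*(-1/21002) = 20518/793329589 + 3477/21002 = 2758837899989/16661508028178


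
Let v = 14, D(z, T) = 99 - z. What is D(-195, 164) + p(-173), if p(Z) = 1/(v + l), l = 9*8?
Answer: 25285/86 ≈ 294.01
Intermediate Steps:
l = 72
p(Z) = 1/86 (p(Z) = 1/(14 + 72) = 1/86)
D(-195, 164) + p(-173) = (99 - 1*(-195)) + 1/86 = (99 + 195) + 1/86 = 294 + 1/86 = 25285/86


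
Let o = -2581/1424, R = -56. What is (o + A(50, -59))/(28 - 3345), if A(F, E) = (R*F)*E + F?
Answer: -2643971/53072 ≈ -49.819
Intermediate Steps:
A(F, E) = F - 56*E*F (A(F, E) = (-56*F)*E + F = -56*E*F + F = F - 56*E*F)
o = -29/16 (o = -2581*1/1424 = -29/16 ≈ -1.8125)
(o + A(50, -59))/(28 - 3345) = (-29/16 + 50*(1 - 56*(-59)))/(28 - 3345) = (-29/16 + 50*(1 + 3304))/(-3317) = (-29/16 + 50*3305)*(-1/3317) = (-29/16 + 165250)*(-1/3317) = (2643971/16)*(-1/3317) = -2643971/53072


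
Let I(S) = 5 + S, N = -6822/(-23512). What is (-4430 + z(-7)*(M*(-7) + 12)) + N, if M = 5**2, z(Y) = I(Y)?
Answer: -48243213/11756 ≈ -4103.7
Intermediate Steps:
N = 3411/11756 (N = -6822*(-1/23512) = 3411/11756 ≈ 0.29015)
z(Y) = 5 + Y
M = 25
(-4430 + z(-7)*(M*(-7) + 12)) + N = (-4430 + (5 - 7)*(25*(-7) + 12)) + 3411/11756 = (-4430 - 2*(-175 + 12)) + 3411/11756 = (-4430 - 2*(-163)) + 3411/11756 = (-4430 + 326) + 3411/11756 = -4104 + 3411/11756 = -48243213/11756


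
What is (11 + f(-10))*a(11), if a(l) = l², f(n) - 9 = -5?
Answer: 1815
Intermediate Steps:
f(n) = 4 (f(n) = 9 - 5 = 4)
(11 + f(-10))*a(11) = (11 + 4)*11² = 15*121 = 1815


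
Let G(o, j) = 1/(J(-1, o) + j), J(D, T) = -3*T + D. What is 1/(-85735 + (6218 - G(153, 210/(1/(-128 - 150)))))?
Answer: -58840/4678780279 ≈ -1.2576e-5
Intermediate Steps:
J(D, T) = D - 3*T
G(o, j) = 1/(-1 + j - 3*o) (G(o, j) = 1/((-1 - 3*o) + j) = 1/(-1 + j - 3*o))
1/(-85735 + (6218 - G(153, 210/(1/(-128 - 150))))) = 1/(-85735 + (6218 - 1/(-1 + 210/(1/(-128 - 150)) - 3*153))) = 1/(-85735 + (6218 - 1/(-1 + 210/(1/(-278)) - 459))) = 1/(-85735 + (6218 - 1/(-1 + 210/(-1/278) - 459))) = 1/(-85735 + (6218 - 1/(-1 + 210*(-278) - 459))) = 1/(-85735 + (6218 - 1/(-1 - 58380 - 459))) = 1/(-85735 + (6218 - 1/(-58840))) = 1/(-85735 + (6218 - 1*(-1/58840))) = 1/(-85735 + (6218 + 1/58840)) = 1/(-85735 + 365867121/58840) = 1/(-4678780279/58840) = -58840/4678780279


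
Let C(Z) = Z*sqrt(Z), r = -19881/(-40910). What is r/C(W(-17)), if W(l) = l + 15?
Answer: 19881*I*sqrt(2)/163640 ≈ 0.17182*I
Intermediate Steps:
W(l) = 15 + l
r = 19881/40910 (r = -19881*(-1/40910) = 19881/40910 ≈ 0.48597)
C(Z) = Z**(3/2)
r/C(W(-17)) = 19881/(40910*((15 - 17)**(3/2))) = 19881/(40910*((-2)**(3/2))) = 19881/(40910*((-2*I*sqrt(2)))) = 19881*(I*sqrt(2)/4)/40910 = 19881*I*sqrt(2)/163640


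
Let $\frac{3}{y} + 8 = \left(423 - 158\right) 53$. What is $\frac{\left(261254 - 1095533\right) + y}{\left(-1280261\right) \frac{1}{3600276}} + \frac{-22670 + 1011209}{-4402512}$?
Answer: $\frac{20624308891291938053413}{8790849700247376} \approx 2.3461 \cdot 10^{6}$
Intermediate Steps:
$y = \frac{1}{4679}$ ($y = \frac{3}{-8 + \left(423 - 158\right) 53} = \frac{3}{-8 + 265 \cdot 53} = \frac{3}{-8 + 14045} = \frac{3}{14037} = 3 \cdot \frac{1}{14037} = \frac{1}{4679} \approx 0.00021372$)
$\frac{\left(261254 - 1095533\right) + y}{\left(-1280261\right) \frac{1}{3600276}} + \frac{-22670 + 1011209}{-4402512} = \frac{\left(261254 - 1095533\right) + \frac{1}{4679}}{\left(-1280261\right) \frac{1}{3600276}} + \frac{-22670 + 1011209}{-4402512} = \frac{-834279 + \frac{1}{4679}}{\left(-1280261\right) \frac{1}{3600276}} + 988539 \left(- \frac{1}{4402512}\right) = - \frac{3903591440}{4679 \left(- \frac{1280261}{3600276}\right)} - \frac{329513}{1467504} = \left(- \frac{3903591440}{4679}\right) \left(- \frac{3600276}{1280261}\right) - \frac{329513}{1467504} = \frac{14054006575237440}{5990341219} - \frac{329513}{1467504} = \frac{20624308891291938053413}{8790849700247376}$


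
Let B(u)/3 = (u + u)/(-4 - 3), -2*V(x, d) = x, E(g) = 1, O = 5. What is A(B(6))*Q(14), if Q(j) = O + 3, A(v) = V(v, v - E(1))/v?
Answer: -4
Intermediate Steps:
V(x, d) = -x/2
B(u) = -6*u/7 (B(u) = 3*((u + u)/(-4 - 3)) = 3*((2*u)/(-7)) = 3*((2*u)*(-1/7)) = 3*(-2*u/7) = -6*u/7)
A(v) = -1/2 (A(v) = (-v/2)/v = -1/2)
Q(j) = 8 (Q(j) = 5 + 3 = 8)
A(B(6))*Q(14) = -1/2*8 = -4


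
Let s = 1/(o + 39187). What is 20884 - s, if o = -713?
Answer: 803491015/38474 ≈ 20884.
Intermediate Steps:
s = 1/38474 (s = 1/(-713 + 39187) = 1/38474 ≈ 2.5992e-5)
20884 - s = 20884 - 1*1/38474 = 20884 - 1/38474 = 803491015/38474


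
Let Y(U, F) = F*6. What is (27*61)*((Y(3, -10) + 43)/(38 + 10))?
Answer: -9333/16 ≈ -583.31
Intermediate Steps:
Y(U, F) = 6*F
(27*61)*((Y(3, -10) + 43)/(38 + 10)) = (27*61)*((6*(-10) + 43)/(38 + 10)) = 1647*((-60 + 43)/48) = 1647*(-17*1/48) = 1647*(-17/48) = -9333/16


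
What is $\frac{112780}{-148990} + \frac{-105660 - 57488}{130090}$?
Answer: $- \frac{1948948536}{969105455} \approx -2.0111$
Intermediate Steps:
$\frac{112780}{-148990} + \frac{-105660 - 57488}{130090} = 112780 \left(- \frac{1}{148990}\right) - \frac{81574}{65045} = - \frac{11278}{14899} - \frac{81574}{65045} = - \frac{1948948536}{969105455}$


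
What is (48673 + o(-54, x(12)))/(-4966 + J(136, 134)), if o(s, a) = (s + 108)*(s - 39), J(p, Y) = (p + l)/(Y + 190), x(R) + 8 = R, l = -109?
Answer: -523812/59591 ≈ -8.7901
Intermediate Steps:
x(R) = -8 + R
J(p, Y) = (-109 + p)/(190 + Y) (J(p, Y) = (p - 109)/(Y + 190) = (-109 + p)/(190 + Y))
o(s, a) = (-39 + s)*(108 + s) (o(s, a) = (108 + s)*(-39 + s) = (-39 + s)*(108 + s))
(48673 + o(-54, x(12)))/(-4966 + J(136, 134)) = (48673 + (-4212 + (-54)² + 69*(-54)))/(-4966 + (-109 + 136)/(190 + 134)) = (48673 + (-4212 + 2916 - 3726))/(-4966 + 27/324) = (48673 - 5022)/(-4966 + (1/324)*27) = 43651/(-4966 + 1/12) = 43651/(-59591/12) = 43651*(-12/59591) = -523812/59591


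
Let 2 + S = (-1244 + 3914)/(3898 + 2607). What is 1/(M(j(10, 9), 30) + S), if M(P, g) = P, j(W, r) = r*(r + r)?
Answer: 1301/208694 ≈ 0.0062340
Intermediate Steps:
S = -2068/1301 (S = -2 + (-1244 + 3914)/(3898 + 2607) = -2 + 2670/6505 = -2 + 2670*(1/6505) = -2 + 534/1301 = -2068/1301 ≈ -1.5895)
j(W, r) = 2*r**2 (j(W, r) = r*(2*r) = 2*r**2)
1/(M(j(10, 9), 30) + S) = 1/(2*9**2 - 2068/1301) = 1/(2*81 - 2068/1301) = 1/(162 - 2068/1301) = 1/(208694/1301) = 1301/208694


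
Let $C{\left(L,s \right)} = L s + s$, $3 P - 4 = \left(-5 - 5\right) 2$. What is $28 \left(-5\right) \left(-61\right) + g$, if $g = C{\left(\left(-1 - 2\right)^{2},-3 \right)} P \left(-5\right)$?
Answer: $7740$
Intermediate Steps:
$P = - \frac{16}{3}$ ($P = \frac{4}{3} + \frac{\left(-5 - 5\right) 2}{3} = \frac{4}{3} + \frac{\left(-10\right) 2}{3} = \frac{4}{3} + \frac{1}{3} \left(-20\right) = \frac{4}{3} - \frac{20}{3} = - \frac{16}{3} \approx -5.3333$)
$C{\left(L,s \right)} = s + L s$
$g = -800$ ($g = - 3 \left(1 + \left(-1 - 2\right)^{2}\right) \left(- \frac{16}{3}\right) \left(-5\right) = - 3 \left(1 + \left(-3\right)^{2}\right) \left(- \frac{16}{3}\right) \left(-5\right) = - 3 \left(1 + 9\right) \left(- \frac{16}{3}\right) \left(-5\right) = \left(-3\right) 10 \left(- \frac{16}{3}\right) \left(-5\right) = \left(-30\right) \left(- \frac{16}{3}\right) \left(-5\right) = 160 \left(-5\right) = -800$)
$28 \left(-5\right) \left(-61\right) + g = 28 \left(-5\right) \left(-61\right) - 800 = \left(-140\right) \left(-61\right) - 800 = 8540 - 800 = 7740$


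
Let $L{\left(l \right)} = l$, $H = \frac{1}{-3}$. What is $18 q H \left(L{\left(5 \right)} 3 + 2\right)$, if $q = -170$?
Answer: $17340$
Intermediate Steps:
$H = - \frac{1}{3} \approx -0.33333$
$18 q H \left(L{\left(5 \right)} 3 + 2\right) = 18 \left(-170\right) \left(- \frac{5 \cdot 3 + 2}{3}\right) = - 3060 \left(- \frac{15 + 2}{3}\right) = - 3060 \left(\left(- \frac{1}{3}\right) 17\right) = \left(-3060\right) \left(- \frac{17}{3}\right) = 17340$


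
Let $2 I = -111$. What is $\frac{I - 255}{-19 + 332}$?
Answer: $- \frac{621}{626} \approx -0.99201$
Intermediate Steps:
$I = - \frac{111}{2}$ ($I = \frac{1}{2} \left(-111\right) = - \frac{111}{2} \approx -55.5$)
$\frac{I - 255}{-19 + 332} = \frac{- \frac{111}{2} - 255}{-19 + 332} = - \frac{621}{2 \cdot 313} = \left(- \frac{621}{2}\right) \frac{1}{313} = - \frac{621}{626}$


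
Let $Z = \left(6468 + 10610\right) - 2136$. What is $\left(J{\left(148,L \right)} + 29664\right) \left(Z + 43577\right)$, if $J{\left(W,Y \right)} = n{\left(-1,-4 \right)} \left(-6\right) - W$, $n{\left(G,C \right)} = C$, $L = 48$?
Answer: $1728651260$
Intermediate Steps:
$J{\left(W,Y \right)} = 24 - W$ ($J{\left(W,Y \right)} = \left(-4\right) \left(-6\right) - W = 24 - W$)
$Z = 14942$ ($Z = 17078 - 2136 = 14942$)
$\left(J{\left(148,L \right)} + 29664\right) \left(Z + 43577\right) = \left(\left(24 - 148\right) + 29664\right) \left(14942 + 43577\right) = \left(\left(24 - 148\right) + 29664\right) 58519 = \left(-124 + 29664\right) 58519 = 29540 \cdot 58519 = 1728651260$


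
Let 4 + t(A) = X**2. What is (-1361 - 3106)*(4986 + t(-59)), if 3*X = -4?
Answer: -66787606/3 ≈ -2.2263e+7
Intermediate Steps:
X = -4/3 (X = (1/3)*(-4) = -4/3 ≈ -1.3333)
t(A) = -20/9 (t(A) = -4 + (-4/3)**2 = -4 + 16/9 = -20/9)
(-1361 - 3106)*(4986 + t(-59)) = (-1361 - 3106)*(4986 - 20/9) = -4467*44854/9 = -66787606/3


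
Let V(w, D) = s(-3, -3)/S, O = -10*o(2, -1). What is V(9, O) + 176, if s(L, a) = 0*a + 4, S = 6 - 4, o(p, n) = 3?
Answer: 178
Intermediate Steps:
O = -30 (O = -10*3 = -30)
S = 2
s(L, a) = 4 (s(L, a) = 0 + 4 = 4)
V(w, D) = 2 (V(w, D) = 4/2 = 4*(1/2) = 2)
V(9, O) + 176 = 2 + 176 = 178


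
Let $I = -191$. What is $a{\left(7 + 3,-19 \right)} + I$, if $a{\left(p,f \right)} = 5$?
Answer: $-186$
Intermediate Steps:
$a{\left(7 + 3,-19 \right)} + I = 5 - 191 = -186$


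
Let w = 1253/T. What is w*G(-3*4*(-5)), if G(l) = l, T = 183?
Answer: 25060/61 ≈ 410.82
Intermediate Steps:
w = 1253/183 ≈ 6.8470
w*G(-3*4*(-5)) = 1253*(-3*4*(-5))/183 = 1253*(-12*(-5))/183 = (1253/183)*60 = 25060/61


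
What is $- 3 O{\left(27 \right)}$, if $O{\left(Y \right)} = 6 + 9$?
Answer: $-45$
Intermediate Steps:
$O{\left(Y \right)} = 15$
$- 3 O{\left(27 \right)} = \left(-3\right) 15 = -45$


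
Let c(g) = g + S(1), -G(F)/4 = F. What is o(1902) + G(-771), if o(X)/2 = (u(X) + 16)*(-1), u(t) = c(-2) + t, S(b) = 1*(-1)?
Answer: -746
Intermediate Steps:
G(F) = -4*F
S(b) = -1
c(g) = -1 + g (c(g) = g - 1 = -1 + g)
u(t) = -3 + t (u(t) = (-1 - 2) + t = -3 + t)
o(X) = -26 - 2*X (o(X) = 2*(((-3 + X) + 16)*(-1)) = 2*((13 + X)*(-1)) = 2*(-13 - X) = -26 - 2*X)
o(1902) + G(-771) = (-26 - 2*1902) - 4*(-771) = (-26 - 3804) + 3084 = -3830 + 3084 = -746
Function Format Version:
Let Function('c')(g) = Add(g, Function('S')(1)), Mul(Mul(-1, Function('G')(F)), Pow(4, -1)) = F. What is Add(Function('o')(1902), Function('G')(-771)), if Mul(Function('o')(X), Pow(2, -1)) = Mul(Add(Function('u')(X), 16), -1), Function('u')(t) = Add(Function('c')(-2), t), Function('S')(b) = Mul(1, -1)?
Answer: -746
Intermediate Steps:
Function('G')(F) = Mul(-4, F)
Function('S')(b) = -1
Function('c')(g) = Add(-1, g) (Function('c')(g) = Add(g, -1) = Add(-1, g))
Function('u')(t) = Add(-3, t) (Function('u')(t) = Add(Add(-1, -2), t) = Add(-3, t))
Function('o')(X) = Add(-26, Mul(-2, X)) (Function('o')(X) = Mul(2, Mul(Add(Add(-3, X), 16), -1)) = Mul(2, Mul(Add(13, X), -1)) = Mul(2, Add(-13, Mul(-1, X))) = Add(-26, Mul(-2, X)))
Add(Function('o')(1902), Function('G')(-771)) = Add(Add(-26, Mul(-2, 1902)), Mul(-4, -771)) = Add(Add(-26, -3804), 3084) = Add(-3830, 3084) = -746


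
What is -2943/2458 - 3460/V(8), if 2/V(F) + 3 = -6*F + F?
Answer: 182847677/2458 ≈ 74389.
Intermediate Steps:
V(F) = 2/(-3 - 5*F) (V(F) = 2/(-3 + (-6*F + F)) = 2/(-3 - 5*F))
-2943/2458 - 3460/V(8) = -2943/2458 - 3460/((-2/(3 + 5*8))) = -2943*1/2458 - 3460/((-2/(3 + 40))) = -2943/2458 - 3460/((-2/43)) = -2943/2458 - 3460/((-2*1/43)) = -2943/2458 - 3460/(-2/43) = -2943/2458 - 3460*(-43/2) = -2943/2458 + 74390 = 182847677/2458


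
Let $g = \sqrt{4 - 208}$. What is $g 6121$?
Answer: $12242 i \sqrt{51} \approx 87425.0 i$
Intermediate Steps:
$g = 2 i \sqrt{51}$ ($g = \sqrt{-204} = 2 i \sqrt{51} \approx 14.283 i$)
$g 6121 = 2 i \sqrt{51} \cdot 6121 = 12242 i \sqrt{51}$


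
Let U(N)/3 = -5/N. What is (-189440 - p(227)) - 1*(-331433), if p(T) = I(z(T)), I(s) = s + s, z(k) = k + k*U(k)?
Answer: 141569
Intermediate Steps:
U(N) = -15/N (U(N) = 3*(-5/N) = -15/N)
z(k) = -15 + k (z(k) = k + k*(-15/k) = k - 15 = -15 + k)
I(s) = 2*s
p(T) = -30 + 2*T (p(T) = 2*(-15 + T) = -30 + 2*T)
(-189440 - p(227)) - 1*(-331433) = (-189440 - (-30 + 2*227)) - 1*(-331433) = (-189440 - (-30 + 454)) + 331433 = (-189440 - 1*424) + 331433 = (-189440 - 424) + 331433 = -189864 + 331433 = 141569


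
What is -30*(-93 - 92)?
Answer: 5550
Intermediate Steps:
-30*(-93 - 92) = -30*(-185) = 5550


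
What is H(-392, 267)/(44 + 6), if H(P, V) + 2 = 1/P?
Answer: -157/3920 ≈ -0.040051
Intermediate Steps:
H(P, V) = -2 + 1/P
H(-392, 267)/(44 + 6) = (-2 + 1/(-392))/(44 + 6) = (-2 - 1/392)/50 = (1/50)*(-785/392) = -157/3920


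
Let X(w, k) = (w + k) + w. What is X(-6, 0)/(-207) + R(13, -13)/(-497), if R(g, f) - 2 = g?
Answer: 953/34293 ≈ 0.027790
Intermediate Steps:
X(w, k) = k + 2*w (X(w, k) = (k + w) + w = k + 2*w)
R(g, f) = 2 + g
X(-6, 0)/(-207) + R(13, -13)/(-497) = (0 + 2*(-6))/(-207) + (2 + 13)/(-497) = (0 - 12)*(-1/207) + 15*(-1/497) = -12*(-1/207) - 15/497 = 4/69 - 15/497 = 953/34293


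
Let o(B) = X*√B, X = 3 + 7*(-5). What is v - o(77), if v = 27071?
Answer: 27071 + 32*√77 ≈ 27352.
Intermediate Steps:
X = -32 (X = 3 - 35 = -32)
o(B) = -32*√B
v - o(77) = 27071 - (-32)*√77 = 27071 + 32*√77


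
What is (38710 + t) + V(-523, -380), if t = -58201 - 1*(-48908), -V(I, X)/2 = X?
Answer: 30177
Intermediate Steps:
V(I, X) = -2*X
t = -9293 (t = -58201 + 48908 = -9293)
(38710 + t) + V(-523, -380) = (38710 - 9293) - 2*(-380) = 29417 + 760 = 30177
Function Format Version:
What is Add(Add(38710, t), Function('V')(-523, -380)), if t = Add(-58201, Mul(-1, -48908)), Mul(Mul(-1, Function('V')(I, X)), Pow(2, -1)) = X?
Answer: 30177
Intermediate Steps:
Function('V')(I, X) = Mul(-2, X)
t = -9293 (t = Add(-58201, 48908) = -9293)
Add(Add(38710, t), Function('V')(-523, -380)) = Add(Add(38710, -9293), Mul(-2, -380)) = Add(29417, 760) = 30177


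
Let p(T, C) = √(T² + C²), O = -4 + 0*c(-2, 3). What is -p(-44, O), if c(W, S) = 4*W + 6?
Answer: -4*√122 ≈ -44.181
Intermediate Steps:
c(W, S) = 6 + 4*W
O = -4 (O = -4 + 0*(6 + 4*(-2)) = -4 + 0*(6 - 8) = -4 + 0*(-2) = -4 + 0 = -4)
p(T, C) = √(C² + T²)
-p(-44, O) = -√((-4)² + (-44)²) = -√(16 + 1936) = -√1952 = -4*√122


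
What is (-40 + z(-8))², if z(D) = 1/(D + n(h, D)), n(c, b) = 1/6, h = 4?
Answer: 3556996/2209 ≈ 1610.2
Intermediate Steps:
n(c, b) = ⅙
z(D) = 1/(⅙ + D) (z(D) = 1/(D + ⅙) = 1/(⅙ + D))
(-40 + z(-8))² = (-40 + 6/(1 + 6*(-8)))² = (-40 + 6/(1 - 48))² = (-40 + 6/(-47))² = (-40 + 6*(-1/47))² = (-40 - 6/47)² = (-1886/47)² = 3556996/2209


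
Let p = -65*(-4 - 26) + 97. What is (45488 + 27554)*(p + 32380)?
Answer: 2514616934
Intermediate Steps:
p = 2047 (p = -65*(-30) + 97 = 1950 + 97 = 2047)
(45488 + 27554)*(p + 32380) = (45488 + 27554)*(2047 + 32380) = 73042*34427 = 2514616934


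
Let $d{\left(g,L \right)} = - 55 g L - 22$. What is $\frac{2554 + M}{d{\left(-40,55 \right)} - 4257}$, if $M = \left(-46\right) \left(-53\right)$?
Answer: $\frac{1664}{38907} \approx 0.042769$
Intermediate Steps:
$d{\left(g,L \right)} = -22 - 55 L g$ ($d{\left(g,L \right)} = - 55 L g - 22 = -22 - 55 L g$)
$M = 2438$
$\frac{2554 + M}{d{\left(-40,55 \right)} - 4257} = \frac{2554 + 2438}{\left(-22 - 3025 \left(-40\right)\right) - 4257} = \frac{4992}{\left(-22 + 121000\right) - 4257} = \frac{4992}{120978 - 4257} = \frac{4992}{116721} = 4992 \cdot \frac{1}{116721} = \frac{1664}{38907}$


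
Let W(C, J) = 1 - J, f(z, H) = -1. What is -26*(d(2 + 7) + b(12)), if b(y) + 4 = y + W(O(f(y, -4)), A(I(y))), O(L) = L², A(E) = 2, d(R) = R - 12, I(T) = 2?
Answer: -104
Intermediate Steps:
d(R) = -12 + R
b(y) = -5 + y (b(y) = -4 + (y + (1 - 1*2)) = -4 + (y + (1 - 2)) = -4 + (y - 1) = -4 + (-1 + y) = -5 + y)
-26*(d(2 + 7) + b(12)) = -26*((-12 + (2 + 7)) + (-5 + 12)) = -26*((-12 + 9) + 7) = -26*(-3 + 7) = -26*4 = -104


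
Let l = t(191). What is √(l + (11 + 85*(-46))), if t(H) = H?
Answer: 6*I*√103 ≈ 60.893*I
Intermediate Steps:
l = 191
√(l + (11 + 85*(-46))) = √(191 + (11 + 85*(-46))) = √(191 + (11 - 3910)) = √(191 - 3899) = √(-3708) = 6*I*√103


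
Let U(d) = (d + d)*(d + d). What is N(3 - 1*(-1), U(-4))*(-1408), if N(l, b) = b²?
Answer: -5767168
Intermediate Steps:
U(d) = 4*d² (U(d) = (2*d)*(2*d) = 4*d²)
N(3 - 1*(-1), U(-4))*(-1408) = (4*(-4)²)²*(-1408) = (4*16)²*(-1408) = 64²*(-1408) = 4096*(-1408) = -5767168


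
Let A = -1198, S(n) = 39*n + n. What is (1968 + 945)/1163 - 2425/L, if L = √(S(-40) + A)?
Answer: 2913/1163 + 2425*I*√2798/2798 ≈ 2.5047 + 45.845*I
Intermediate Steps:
S(n) = 40*n
L = I*√2798 (L = √(40*(-40) - 1198) = √(-1600 - 1198) = √(-2798) = I*√2798 ≈ 52.896*I)
(1968 + 945)/1163 - 2425/L = (1968 + 945)/1163 - 2425*(-I*√2798/2798) = 2913*(1/1163) - (-2425)*I*√2798/2798 = 2913/1163 + 2425*I*√2798/2798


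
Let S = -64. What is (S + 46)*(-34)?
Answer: 612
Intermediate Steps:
(S + 46)*(-34) = (-64 + 46)*(-34) = -18*(-34) = 612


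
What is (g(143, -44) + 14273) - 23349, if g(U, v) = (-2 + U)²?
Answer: 10805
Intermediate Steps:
(g(143, -44) + 14273) - 23349 = ((-2 + 143)² + 14273) - 23349 = (141² + 14273) - 23349 = (19881 + 14273) - 23349 = 34154 - 23349 = 10805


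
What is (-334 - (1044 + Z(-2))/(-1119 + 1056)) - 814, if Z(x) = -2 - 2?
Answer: -71284/63 ≈ -1131.5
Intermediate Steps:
Z(x) = -4
(-334 - (1044 + Z(-2))/(-1119 + 1056)) - 814 = (-334 - (1044 - 4)/(-1119 + 1056)) - 814 = (-334 - 1040/(-63)) - 814 = (-334 - 1040*(-1)/63) - 814 = (-334 - 1*(-1040/63)) - 814 = (-334 + 1040/63) - 814 = -20002/63 - 814 = -71284/63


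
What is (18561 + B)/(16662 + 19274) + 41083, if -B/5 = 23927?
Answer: 738128807/17968 ≈ 41080.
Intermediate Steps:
B = -119635 (B = -5*23927 = -119635)
(18561 + B)/(16662 + 19274) + 41083 = (18561 - 119635)/(16662 + 19274) + 41083 = -101074/35936 + 41083 = -101074*1/35936 + 41083 = -50537/17968 + 41083 = 738128807/17968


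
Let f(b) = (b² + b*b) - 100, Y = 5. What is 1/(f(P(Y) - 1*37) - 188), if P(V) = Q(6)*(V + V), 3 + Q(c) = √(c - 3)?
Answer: 929/6475690 + 134*√3/3237845 ≈ 0.00021514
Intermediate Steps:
Q(c) = -3 + √(-3 + c) (Q(c) = -3 + √(c - 3) = -3 + √(-3 + c))
P(V) = 2*V*(-3 + √3) (P(V) = (-3 + √(-3 + 6))*(V + V) = (-3 + √3)*(2*V) = 2*V*(-3 + √3))
f(b) = -100 + 2*b² (f(b) = (b² + b²) - 100 = 2*b² - 100 = -100 + 2*b²)
1/(f(P(Y) - 1*37) - 188) = 1/((-100 + 2*(2*5*(-3 + √3) - 1*37)²) - 188) = 1/((-100 + 2*((-30 + 10*√3) - 37)²) - 188) = 1/((-100 + 2*(-67 + 10*√3)²) - 188) = 1/(-288 + 2*(-67 + 10*√3)²)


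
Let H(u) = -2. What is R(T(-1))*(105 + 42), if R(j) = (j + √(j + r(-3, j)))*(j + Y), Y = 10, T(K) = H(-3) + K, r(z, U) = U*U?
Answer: -3087 + 1029*√6 ≈ -566.47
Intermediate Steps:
r(z, U) = U²
T(K) = -2 + K
R(j) = (10 + j)*(j + √(j + j²)) (R(j) = (j + √(j + j²))*(j + 10) = (j + √(j + j²))*(10 + j) = (10 + j)*(j + √(j + j²)))
R(T(-1))*(105 + 42) = ((-2 - 1)² + 10*(-2 - 1) + 10*√((-2 - 1)*(1 + (-2 - 1))) + (-2 - 1)*√((-2 - 1)*(1 + (-2 - 1))))*(105 + 42) = ((-3)² + 10*(-3) + 10*√(-3*(1 - 3)) - 3*√6)*147 = (9 - 30 + 10*√(-3*(-2)) - 3*√6)*147 = (9 - 30 + 10*√6 - 3*√6)*147 = (-21 + 7*√6)*147 = -3087 + 1029*√6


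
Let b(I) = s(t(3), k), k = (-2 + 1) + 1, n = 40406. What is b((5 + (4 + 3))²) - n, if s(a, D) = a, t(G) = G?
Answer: -40403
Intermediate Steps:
k = 0 (k = -1 + 1 = 0)
b(I) = 3
b((5 + (4 + 3))²) - n = 3 - 1*40406 = 3 - 40406 = -40403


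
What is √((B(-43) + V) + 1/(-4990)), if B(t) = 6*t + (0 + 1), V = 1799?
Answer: √38395949210/4990 ≈ 39.268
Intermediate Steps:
B(t) = 1 + 6*t (B(t) = 6*t + 1 = 1 + 6*t)
√((B(-43) + V) + 1/(-4990)) = √(((1 + 6*(-43)) + 1799) + 1/(-4990)) = √(((1 - 258) + 1799) - 1/4990) = √((-257 + 1799) - 1/4990) = √(1542 - 1/4990) = √(7694579/4990) = √38395949210/4990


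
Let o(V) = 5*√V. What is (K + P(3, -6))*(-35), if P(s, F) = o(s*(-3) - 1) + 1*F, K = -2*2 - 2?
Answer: 420 - 175*I*√10 ≈ 420.0 - 553.4*I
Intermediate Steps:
K = -6 (K = -4 - 2 = -6)
P(s, F) = F + 5*√(-1 - 3*s) (P(s, F) = 5*√(s*(-3) - 1) + 1*F = 5*√(-3*s - 1) + F = 5*√(-1 - 3*s) + F = F + 5*√(-1 - 3*s))
(K + P(3, -6))*(-35) = (-6 + (-6 + 5*√(-1 - 3*3)))*(-35) = (-6 + (-6 + 5*√(-1 - 9)))*(-35) = (-6 + (-6 + 5*√(-10)))*(-35) = (-6 + (-6 + 5*(I*√10)))*(-35) = (-6 + (-6 + 5*I*√10))*(-35) = (-12 + 5*I*√10)*(-35) = 420 - 175*I*√10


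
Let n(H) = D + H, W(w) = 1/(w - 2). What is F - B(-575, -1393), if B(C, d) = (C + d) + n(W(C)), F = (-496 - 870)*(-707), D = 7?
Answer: 558376172/577 ≈ 9.6772e+5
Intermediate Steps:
W(w) = 1/(-2 + w)
F = 965762 (F = -1366*(-707) = 965762)
n(H) = 7 + H
B(C, d) = 7 + C + d + 1/(-2 + C) (B(C, d) = (C + d) + (7 + 1/(-2 + C)) = 7 + C + d + 1/(-2 + C))
F - B(-575, -1393) = 965762 - (1 + (-2 - 575)*(7 - 575 - 1393))/(-2 - 575) = 965762 - (1 - 577*(-1961))/(-577) = 965762 - (-1)*(1 + 1131497)/577 = 965762 - (-1)*1131498/577 = 965762 - 1*(-1131498/577) = 965762 + 1131498/577 = 558376172/577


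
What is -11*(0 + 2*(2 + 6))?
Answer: -176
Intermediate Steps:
-11*(0 + 2*(2 + 6)) = -11*(0 + 2*8) = -11*(0 + 16) = -11*16 = -176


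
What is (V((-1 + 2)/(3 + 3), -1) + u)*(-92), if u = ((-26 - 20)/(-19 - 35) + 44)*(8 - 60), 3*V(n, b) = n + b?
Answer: 5794114/27 ≈ 2.1460e+5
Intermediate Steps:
V(n, b) = b/3 + n/3 (V(n, b) = (n + b)/3 = (b + n)/3 = b/3 + n/3)
u = -62972/27 (u = (-46/(-54) + 44)*(-52) = (-46*(-1/54) + 44)*(-52) = (23/27 + 44)*(-52) = (1211/27)*(-52) = -62972/27 ≈ -2332.3)
(V((-1 + 2)/(3 + 3), -1) + u)*(-92) = (((1/3)*(-1) + ((-1 + 2)/(3 + 3))/3) - 62972/27)*(-92) = ((-1/3 + (1/6)/3) - 62972/27)*(-92) = ((-1/3 + (1*(1/6))/3) - 62972/27)*(-92) = ((-1/3 + (1/3)*(1/6)) - 62972/27)*(-92) = ((-1/3 + 1/18) - 62972/27)*(-92) = (-5/18 - 62972/27)*(-92) = -125959/54*(-92) = 5794114/27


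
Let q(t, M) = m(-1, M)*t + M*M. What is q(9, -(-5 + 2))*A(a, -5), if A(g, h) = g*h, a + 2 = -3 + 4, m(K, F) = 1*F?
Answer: 180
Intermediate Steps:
m(K, F) = F
a = -1 (a = -2 + (-3 + 4) = -2 + 1 = -1)
q(t, M) = M**2 + M*t (q(t, M) = M*t + M*M = M*t + M**2 = M**2 + M*t)
q(9, -(-5 + 2))*A(a, -5) = ((-(-5 + 2))*(-(-5 + 2) + 9))*(-1*(-5)) = ((-1*(-3))*(-1*(-3) + 9))*5 = (3*(3 + 9))*5 = (3*12)*5 = 36*5 = 180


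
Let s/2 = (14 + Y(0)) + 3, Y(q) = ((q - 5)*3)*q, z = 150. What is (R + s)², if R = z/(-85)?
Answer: 300304/289 ≈ 1039.1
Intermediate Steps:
R = -30/17 (R = 150/(-85) = 150*(-1/85) = -30/17 ≈ -1.7647)
Y(q) = q*(-15 + 3*q) (Y(q) = ((-5 + q)*3)*q = (-15 + 3*q)*q = q*(-15 + 3*q))
s = 34 (s = 2*((14 + 3*0*(-5 + 0)) + 3) = 2*((14 + 3*0*(-5)) + 3) = 2*((14 + 0) + 3) = 2*(14 + 3) = 2*17 = 34)
(R + s)² = (-30/17 + 34)² = (548/17)² = 300304/289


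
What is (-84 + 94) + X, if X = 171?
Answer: 181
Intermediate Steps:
(-84 + 94) + X = (-84 + 94) + 171 = 10 + 171 = 181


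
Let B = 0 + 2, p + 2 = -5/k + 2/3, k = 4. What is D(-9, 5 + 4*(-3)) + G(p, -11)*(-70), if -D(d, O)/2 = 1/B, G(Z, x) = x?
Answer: 769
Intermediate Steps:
p = -31/12 (p = -2 + (-5/4 + 2/3) = -2 - 7/12 = -31/12 ≈ -2.5833)
B = 2
D(d, O) = -1 (D(d, O) = -2/2 = -2*1/2 = -1)
D(-9, 5 + 4*(-3)) + G(p, -11)*(-70) = -1 - 11*(-70) = -1 + 770 = 769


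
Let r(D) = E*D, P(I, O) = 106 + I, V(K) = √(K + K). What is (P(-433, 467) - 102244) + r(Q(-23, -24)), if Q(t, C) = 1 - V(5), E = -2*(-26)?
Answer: -102519 - 52*√10 ≈ -1.0268e+5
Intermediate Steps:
E = 52
V(K) = √2*√K (V(K) = √(2*K) = √2*√K)
Q(t, C) = 1 - √10 (Q(t, C) = 1 - √2*√5 = 1 - √10)
r(D) = 52*D
(P(-433, 467) - 102244) + r(Q(-23, -24)) = ((106 - 433) - 102244) + 52*(1 - √10) = (-327 - 102244) + (52 - 52*√10) = -102571 + (52 - 52*√10) = -102519 - 52*√10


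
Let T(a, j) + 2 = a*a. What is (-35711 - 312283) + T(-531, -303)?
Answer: -66035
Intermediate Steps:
T(a, j) = -2 + a² (T(a, j) = -2 + a*a = -2 + a²)
(-35711 - 312283) + T(-531, -303) = (-35711 - 312283) + (-2 + (-531)²) = -347994 + (-2 + 281961) = -347994 + 281959 = -66035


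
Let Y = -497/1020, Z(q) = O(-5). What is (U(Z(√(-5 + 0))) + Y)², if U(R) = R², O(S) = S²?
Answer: 405772822009/1040400 ≈ 3.9002e+5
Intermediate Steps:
Z(q) = 25 (Z(q) = (-5)² = 25)
Y = -497/1020 (Y = -497*1/1020 = -497/1020 ≈ -0.48726)
(U(Z(√(-5 + 0))) + Y)² = (25² - 497/1020)² = (625 - 497/1020)² = (637003/1020)² = 405772822009/1040400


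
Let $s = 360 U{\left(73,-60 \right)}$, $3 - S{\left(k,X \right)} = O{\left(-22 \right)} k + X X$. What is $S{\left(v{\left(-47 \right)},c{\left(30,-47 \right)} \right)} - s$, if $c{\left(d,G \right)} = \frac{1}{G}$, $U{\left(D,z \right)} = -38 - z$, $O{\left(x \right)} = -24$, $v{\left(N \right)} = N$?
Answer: $- \frac{19980406}{2209} \approx -9045.0$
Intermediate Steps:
$S{\left(k,X \right)} = 3 - X^{2} + 24 k$ ($S{\left(k,X \right)} = 3 - \left(- 24 k + X X\right) = 3 - \left(- 24 k + X^{2}\right) = 3 - \left(X^{2} - 24 k\right) = 3 - X^{2} + 24 k$)
$s = 7920$ ($s = 360 \left(-38 - -60\right) = 360 \left(-38 + 60\right) = 360 \cdot 22 = 7920$)
$S{\left(v{\left(-47 \right)},c{\left(30,-47 \right)} \right)} - s = \left(3 - \left(\frac{1}{-47}\right)^{2} + 24 \left(-47\right)\right) - 7920 = \left(3 - \left(- \frac{1}{47}\right)^{2} - 1128\right) - 7920 = \left(3 - \frac{1}{2209} - 1128\right) - 7920 = - \frac{2485126}{2209} - 7920 = - \frac{19980406}{2209}$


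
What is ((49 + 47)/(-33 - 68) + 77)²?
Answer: 58997761/10201 ≈ 5783.5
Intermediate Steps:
((49 + 47)/(-33 - 68) + 77)² = (96/(-101) + 77)² = (96*(-1/101) + 77)² = (-96/101 + 77)² = (7681/101)² = 58997761/10201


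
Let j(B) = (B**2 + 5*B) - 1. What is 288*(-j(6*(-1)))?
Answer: -1440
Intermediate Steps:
j(B) = -1 + B**2 + 5*B
288*(-j(6*(-1))) = 288*(-(-1 + (6*(-1))**2 + 5*(6*(-1)))) = 288*(-(-1 + (-6)**2 + 5*(-6))) = 288*(-(-1 + 36 - 30)) = 288*(-1*5) = 288*(-5) = -1440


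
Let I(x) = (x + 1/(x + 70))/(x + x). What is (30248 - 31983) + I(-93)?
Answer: -3710095/2139 ≈ -1734.5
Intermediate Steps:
I(x) = (x + 1/(70 + x))/(2*x) (I(x) = (x + 1/(70 + x))/((2*x)) = (x + 1/(70 + x))*(1/(2*x)) = (x + 1/(70 + x))/(2*x))
(30248 - 31983) + I(-93) = (30248 - 31983) + (½)*(1 + (-93)² + 70*(-93))/(-93*(70 - 93)) = -1735 + (½)*(-1/93)*(1 + 8649 - 6510)/(-23) = -1735 + (½)*(-1/93)*(-1/23)*2140 = -1735 + 1070/2139 = -3710095/2139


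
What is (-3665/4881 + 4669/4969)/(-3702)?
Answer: -2289002/44893578339 ≈ -5.0987e-5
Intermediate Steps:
(-3665/4881 + 4669/4969)/(-3702) = (-3665*1/4881 + 4669*(1/4969))*(-1/3702) = (-3665/4881 + 4669/4969)*(-1/3702) = (4578004/24253689)*(-1/3702) = -2289002/44893578339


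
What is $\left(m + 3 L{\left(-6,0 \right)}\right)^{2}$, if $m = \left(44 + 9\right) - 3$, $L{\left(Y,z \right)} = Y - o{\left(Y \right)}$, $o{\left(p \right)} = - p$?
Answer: $196$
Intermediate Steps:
$L{\left(Y,z \right)} = 2 Y$ ($L{\left(Y,z \right)} = Y - - Y = Y + Y = 2 Y$)
$m = 50$ ($m = 53 - 3 = 50$)
$\left(m + 3 L{\left(-6,0 \right)}\right)^{2} = \left(50 + 3 \cdot 2 \left(-6\right)\right)^{2} = \left(50 + 3 \left(-12\right)\right)^{2} = \left(50 - 36\right)^{2} = 14^{2} = 196$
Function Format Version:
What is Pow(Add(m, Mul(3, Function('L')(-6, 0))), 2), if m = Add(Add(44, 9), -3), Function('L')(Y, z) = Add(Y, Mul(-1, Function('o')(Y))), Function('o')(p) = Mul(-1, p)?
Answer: 196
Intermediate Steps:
Function('L')(Y, z) = Mul(2, Y) (Function('L')(Y, z) = Add(Y, Mul(-1, Mul(-1, Y))) = Add(Y, Y) = Mul(2, Y))
m = 50 (m = Add(53, -3) = 50)
Pow(Add(m, Mul(3, Function('L')(-6, 0))), 2) = Pow(Add(50, Mul(3, Mul(2, -6))), 2) = Pow(Add(50, Mul(3, -12)), 2) = Pow(Add(50, -36), 2) = Pow(14, 2) = 196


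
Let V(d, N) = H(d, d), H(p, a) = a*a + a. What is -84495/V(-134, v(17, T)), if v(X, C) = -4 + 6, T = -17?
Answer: -84495/17822 ≈ -4.7411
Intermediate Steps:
v(X, C) = 2
H(p, a) = a + a² (H(p, a) = a² + a = a + a²)
V(d, N) = d*(1 + d)
-84495/V(-134, v(17, T)) = -84495*(-1/(134*(1 - 134))) = -84495/((-134*(-133))) = -84495/17822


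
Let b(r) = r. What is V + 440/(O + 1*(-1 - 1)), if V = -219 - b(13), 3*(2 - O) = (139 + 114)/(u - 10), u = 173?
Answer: -24896/23 ≈ -1082.4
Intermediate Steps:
O = 725/489 (O = 2 - (139 + 114)/(3*(173 - 10)) = 2 - 253/(3*163) = 2 - ⅓*253/163 = 2 - 253/489 = 725/489 ≈ 1.4826)
V = -232 (V = -219 - 1*13 = -219 - 13 = -232)
V + 440/(O + 1*(-1 - 1)) = -232 + 440/(725/489 + 1*(-1 - 1)) = -232 + 440/(725/489 + 1*(-2)) = -232 + 440/(725/489 - 2) = -232 + 440/(-253/489) = -232 + 440*(-489/253) = -232 - 19560/23 = -24896/23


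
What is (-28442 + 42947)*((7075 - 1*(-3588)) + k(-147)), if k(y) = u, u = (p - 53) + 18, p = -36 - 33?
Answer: 153158295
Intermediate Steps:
p = -69
u = -104 (u = (-69 - 53) + 18 = -122 + 18 = -104)
k(y) = -104
(-28442 + 42947)*((7075 - 1*(-3588)) + k(-147)) = (-28442 + 42947)*((7075 - 1*(-3588)) - 104) = 14505*((7075 + 3588) - 104) = 14505*(10663 - 104) = 14505*10559 = 153158295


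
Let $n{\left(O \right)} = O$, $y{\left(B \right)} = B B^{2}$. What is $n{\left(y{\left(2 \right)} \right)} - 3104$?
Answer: $-3096$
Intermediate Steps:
$y{\left(B \right)} = B^{3}$
$n{\left(y{\left(2 \right)} \right)} - 3104 = 2^{3} - 3104 = 8 - 3104 = -3096$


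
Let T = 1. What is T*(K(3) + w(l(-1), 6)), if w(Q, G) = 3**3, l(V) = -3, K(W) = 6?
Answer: 33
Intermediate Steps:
w(Q, G) = 27
T*(K(3) + w(l(-1), 6)) = 1*(6 + 27) = 1*33 = 33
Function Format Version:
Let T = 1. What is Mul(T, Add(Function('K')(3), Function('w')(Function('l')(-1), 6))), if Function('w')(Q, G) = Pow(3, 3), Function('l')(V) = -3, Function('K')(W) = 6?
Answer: 33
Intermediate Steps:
Function('w')(Q, G) = 27
Mul(T, Add(Function('K')(3), Function('w')(Function('l')(-1), 6))) = Mul(1, Add(6, 27)) = Mul(1, 33) = 33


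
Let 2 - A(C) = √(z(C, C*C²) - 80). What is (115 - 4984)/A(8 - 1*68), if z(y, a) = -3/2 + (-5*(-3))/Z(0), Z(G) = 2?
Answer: -1623/13 - 1623*I*√74/26 ≈ -124.85 - 536.98*I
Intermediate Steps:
z(y, a) = 6 (z(y, a) = -3/2 - 5*(-3)/2 = -3*½ + 15*(½) = -3/2 + 15/2 = 6)
A(C) = 2 - I*√74 (A(C) = 2 - √(6 - 80) = 2 - √(-74) = 2 - I*√74)
(115 - 4984)/A(8 - 1*68) = (115 - 4984)/(2 - I*√74) = -4869/(2 - I*√74)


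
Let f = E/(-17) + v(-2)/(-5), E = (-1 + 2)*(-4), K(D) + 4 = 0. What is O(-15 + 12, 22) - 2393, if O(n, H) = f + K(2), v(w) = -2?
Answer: -203691/85 ≈ -2396.4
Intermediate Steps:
K(D) = -4 (K(D) = -4 + 0 = -4)
E = -4 (E = 1*(-4) = -4)
f = 54/85 (f = -4/(-17) - 2/(-5) = -4*(-1/17) - 2*(-1/5) = 4/17 + 2/5 = 54/85 ≈ 0.63529)
O(n, H) = -286/85 (O(n, H) = 54/85 - 4 = -286/85)
O(-15 + 12, 22) - 2393 = -286/85 - 2393 = -203691/85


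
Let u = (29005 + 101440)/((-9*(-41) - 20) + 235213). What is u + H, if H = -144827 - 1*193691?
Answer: -79741846671/235562 ≈ -3.3852e+5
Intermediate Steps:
u = 130445/235562 (u = 130445/((369 - 20) + 235213) = 130445/(349 + 235213) = 130445/235562 ≈ 0.55376)
H = -338518 (H = -144827 - 193691 = -338518)
u + H = 130445/235562 - 338518 = -79741846671/235562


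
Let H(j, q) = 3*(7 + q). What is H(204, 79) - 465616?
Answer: -465358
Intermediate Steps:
H(j, q) = 21 + 3*q
H(204, 79) - 465616 = (21 + 3*79) - 465616 = (21 + 237) - 465616 = 258 - 465616 = -465358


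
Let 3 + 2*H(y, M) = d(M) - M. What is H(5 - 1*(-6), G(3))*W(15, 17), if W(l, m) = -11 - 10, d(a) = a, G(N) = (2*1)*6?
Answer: 63/2 ≈ 31.500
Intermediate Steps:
G(N) = 12 (G(N) = 2*6 = 12)
H(y, M) = -3/2 (H(y, M) = -3/2 + (M - M)/2 = -3/2 + (½)*0 = -3/2 + 0 = -3/2)
W(l, m) = -21
H(5 - 1*(-6), G(3))*W(15, 17) = -3/2*(-21) = 63/2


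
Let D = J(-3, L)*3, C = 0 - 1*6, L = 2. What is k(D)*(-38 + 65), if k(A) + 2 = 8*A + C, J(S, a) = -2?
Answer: -1512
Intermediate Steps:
C = -6 (C = 0 - 6 = -6)
D = -6 (D = -2*3 = -6)
k(A) = -8 + 8*A (k(A) = -2 + (8*A - 6) = -2 + (-6 + 8*A) = -8 + 8*A)
k(D)*(-38 + 65) = (-8 + 8*(-6))*(-38 + 65) = (-8 - 48)*27 = -56*27 = -1512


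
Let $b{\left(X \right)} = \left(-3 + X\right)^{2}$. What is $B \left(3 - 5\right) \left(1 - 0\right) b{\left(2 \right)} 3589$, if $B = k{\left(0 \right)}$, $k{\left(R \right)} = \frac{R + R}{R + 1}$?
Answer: $0$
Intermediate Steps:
$k{\left(R \right)} = \frac{2 R}{1 + R}$
$B = 0$ ($B = 2 \cdot 0 \frac{1}{1 + 0} = 2 \cdot 0 \cdot 1^{-1} = 2 \cdot 0 \cdot 1 = 0$)
$B \left(3 - 5\right) \left(1 - 0\right) b{\left(2 \right)} 3589 = 0 \left(3 - 5\right) \left(1 - 0\right) \left(-3 + 2\right)^{2} \cdot 3589 = 0 \left(-2\right) \left(1 + 0\right) \left(-1\right)^{2} \cdot 3589 = 0 \cdot 1 \cdot 1 \cdot 3589 = 0 \cdot 1 \cdot 3589 = 0 \cdot 3589 = 0$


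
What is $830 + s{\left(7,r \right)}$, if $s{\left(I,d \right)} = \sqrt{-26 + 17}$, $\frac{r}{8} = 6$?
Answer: $830 + 3 i \approx 830.0 + 3.0 i$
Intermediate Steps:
$r = 48$ ($r = 8 \cdot 6 = 48$)
$s{\left(I,d \right)} = 3 i$ ($s{\left(I,d \right)} = \sqrt{-9} = 3 i$)
$830 + s{\left(7,r \right)} = 830 + 3 i$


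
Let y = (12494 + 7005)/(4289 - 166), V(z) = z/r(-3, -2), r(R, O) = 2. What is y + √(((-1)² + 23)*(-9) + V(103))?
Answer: 629/133 + I*√658/2 ≈ 4.7293 + 12.826*I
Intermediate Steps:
V(z) = z/2
y = 629/133 (y = 19499/4123 = 19499*(1/4123) = 629/133 ≈ 4.7293)
y + √(((-1)² + 23)*(-9) + V(103)) = 629/133 + √(((-1)² + 23)*(-9) + (½)*103) = 629/133 + √((1 + 23)*(-9) + 103/2) = 629/133 + √(24*(-9) + 103/2) = 629/133 + √(-216 + 103/2) = 629/133 + √(-329/2) = 629/133 + I*√658/2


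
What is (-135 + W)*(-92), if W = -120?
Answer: 23460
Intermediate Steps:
(-135 + W)*(-92) = (-135 - 120)*(-92) = -255*(-92) = 23460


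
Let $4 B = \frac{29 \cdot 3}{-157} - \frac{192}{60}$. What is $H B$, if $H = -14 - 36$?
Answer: $\frac{14735}{314} \approx 46.927$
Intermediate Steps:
$B = - \frac{2947}{3140}$ ($B = \frac{\frac{29 \cdot 3}{-157} - \frac{192}{60}}{4} = \frac{87 \left(- \frac{1}{157}\right) - \frac{16}{5}}{4} = \frac{- \frac{87}{157} - \frac{16}{5}}{4} = \frac{1}{4} \left(- \frac{2947}{785}\right) = - \frac{2947}{3140} \approx -0.93853$)
$H = -50$ ($H = -14 - 36 = -50$)
$H B = \left(-50\right) \left(- \frac{2947}{3140}\right) = \frac{14735}{314}$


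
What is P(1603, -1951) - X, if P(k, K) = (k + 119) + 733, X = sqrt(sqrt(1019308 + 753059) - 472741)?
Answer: 2455 - sqrt(-472741 + sqrt(1772367)) ≈ 2455.0 - 686.59*I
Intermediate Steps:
X = sqrt(-472741 + sqrt(1772367)) (X = sqrt(sqrt(1772367) - 472741) = sqrt(-472741 + sqrt(1772367)) ≈ 686.59*I)
P(k, K) = 852 + k (P(k, K) = (119 + k) + 733 = 852 + k)
P(1603, -1951) - X = (852 + 1603) - sqrt(-472741 + sqrt(1772367)) = 2455 - sqrt(-472741 + sqrt(1772367))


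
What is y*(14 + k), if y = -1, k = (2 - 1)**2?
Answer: -15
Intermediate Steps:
k = 1 (k = 1**2 = 1)
y*(14 + k) = -(14 + 1) = -1*15 = -15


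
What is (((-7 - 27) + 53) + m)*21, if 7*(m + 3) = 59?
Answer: 513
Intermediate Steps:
m = 38/7 (m = -3 + (1/7)*59 = -3 + 59/7 = 38/7 ≈ 5.4286)
(((-7 - 27) + 53) + m)*21 = (((-7 - 27) + 53) + 38/7)*21 = ((-34 + 53) + 38/7)*21 = (19 + 38/7)*21 = (171/7)*21 = 513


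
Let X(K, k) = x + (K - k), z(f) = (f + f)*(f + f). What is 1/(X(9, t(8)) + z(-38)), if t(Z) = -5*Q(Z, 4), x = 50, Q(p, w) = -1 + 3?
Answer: 1/5845 ≈ 0.00017109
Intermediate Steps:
Q(p, w) = 2
t(Z) = -10 (t(Z) = -5*2 = -10)
z(f) = 4*f**2 (z(f) = (2*f)*(2*f) = 4*f**2)
X(K, k) = 50 + K - k (X(K, k) = 50 + (K - k) = 50 + K - k)
1/(X(9, t(8)) + z(-38)) = 1/((50 + 9 - 1*(-10)) + 4*(-38)**2) = 1/((50 + 9 + 10) + 4*1444) = 1/(69 + 5776) = 1/5845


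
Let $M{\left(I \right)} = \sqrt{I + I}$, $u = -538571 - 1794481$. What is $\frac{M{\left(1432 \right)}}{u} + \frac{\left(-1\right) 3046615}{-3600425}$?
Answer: $\frac{609323}{720085} - \frac{\sqrt{179}}{583263} \approx 0.84616$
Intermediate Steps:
$u = -2333052$ ($u = -538571 - 1794481 = -2333052$)
$M{\left(I \right)} = \sqrt{2} \sqrt{I}$ ($M{\left(I \right)} = \sqrt{2 I} = \sqrt{2} \sqrt{I}$)
$\frac{M{\left(1432 \right)}}{u} + \frac{\left(-1\right) 3046615}{-3600425} = \frac{\sqrt{2} \sqrt{1432}}{-2333052} + \frac{\left(-1\right) 3046615}{-3600425} = \sqrt{2} \cdot 2 \sqrt{358} \left(- \frac{1}{2333052}\right) - - \frac{609323}{720085} = 4 \sqrt{179} \left(- \frac{1}{2333052}\right) + \frac{609323}{720085} = - \frac{\sqrt{179}}{583263} + \frac{609323}{720085} = \frac{609323}{720085} - \frac{\sqrt{179}}{583263}$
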